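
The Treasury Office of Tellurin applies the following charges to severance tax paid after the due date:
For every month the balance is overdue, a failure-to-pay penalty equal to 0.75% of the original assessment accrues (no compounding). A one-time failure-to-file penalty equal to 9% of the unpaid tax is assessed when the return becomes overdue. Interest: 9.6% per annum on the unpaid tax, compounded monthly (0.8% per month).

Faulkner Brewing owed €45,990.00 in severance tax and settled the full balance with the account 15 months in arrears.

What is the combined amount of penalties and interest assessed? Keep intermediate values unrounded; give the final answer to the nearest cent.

Failure-to-file penalty: 9% × €45,990.00 = €4,139.10
Failure-to-pay penalty = 0.75% × €45,990.00 × 15 mo = €5,173.88…
Interest: €45,990.00 × ((1 + 0.008)^15 − 1) = €45,990.00 × 0.1269587… = €5,838.8283…
Penalties + interest = €9,312.9750 + €5,838.8283… = €15,151.80

€15,151.80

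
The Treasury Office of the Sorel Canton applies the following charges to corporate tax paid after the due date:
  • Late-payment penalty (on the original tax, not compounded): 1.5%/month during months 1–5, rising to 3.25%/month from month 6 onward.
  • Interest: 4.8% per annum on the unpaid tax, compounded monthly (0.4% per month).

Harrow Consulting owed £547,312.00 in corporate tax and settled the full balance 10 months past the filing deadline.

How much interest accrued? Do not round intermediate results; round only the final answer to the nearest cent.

£22,290.78

Interest: £547,312.00 × ((1 + 0.004)^10 − 1) = £547,312.00 × 0.0407277… = £22,290.7776…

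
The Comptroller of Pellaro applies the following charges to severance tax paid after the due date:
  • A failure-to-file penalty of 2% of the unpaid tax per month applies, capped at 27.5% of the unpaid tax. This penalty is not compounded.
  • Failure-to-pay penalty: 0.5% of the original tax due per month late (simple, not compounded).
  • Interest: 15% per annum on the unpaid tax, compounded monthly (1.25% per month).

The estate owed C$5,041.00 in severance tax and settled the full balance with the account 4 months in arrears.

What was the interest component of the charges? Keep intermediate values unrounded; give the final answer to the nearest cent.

Interest: C$5,041.00 × ((1 + 0.0125)^4 − 1) = C$5,041.00 × 0.0509453… = C$256.8154…

C$256.82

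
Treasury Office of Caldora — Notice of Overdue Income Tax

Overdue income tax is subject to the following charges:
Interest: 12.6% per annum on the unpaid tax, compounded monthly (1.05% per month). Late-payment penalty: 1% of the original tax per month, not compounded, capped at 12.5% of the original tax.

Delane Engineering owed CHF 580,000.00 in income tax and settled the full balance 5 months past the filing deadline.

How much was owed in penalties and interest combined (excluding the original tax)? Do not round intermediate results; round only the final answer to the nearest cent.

Penalty: 5 × 1% × CHF 580,000.00 = CHF 29,000.00 (below the 12.5% cap of CHF 72,500.00)
Interest: CHF 580,000.00 × ((1 + 0.0105)^5 − 1) = CHF 580,000.00 × 0.0536141… = CHF 31,096.1995…
Penalties + interest = CHF 29,000.0000 + CHF 31,096.1995… = CHF 60,096.20

CHF 60,096.20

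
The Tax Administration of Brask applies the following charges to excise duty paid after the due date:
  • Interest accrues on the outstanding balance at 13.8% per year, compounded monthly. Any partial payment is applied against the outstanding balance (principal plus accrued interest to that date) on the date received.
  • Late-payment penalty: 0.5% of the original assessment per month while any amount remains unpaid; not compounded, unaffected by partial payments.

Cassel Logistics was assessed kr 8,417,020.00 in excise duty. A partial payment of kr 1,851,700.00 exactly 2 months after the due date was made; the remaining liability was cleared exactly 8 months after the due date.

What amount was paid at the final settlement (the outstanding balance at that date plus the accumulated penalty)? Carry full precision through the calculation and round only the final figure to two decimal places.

kr 7,576,764.71

Monthly rate = 13.8% ÷ 12 = 1.15%
Balance at month 2: kr 8,417,020.0000 × (1 + 0.0115)^2 = kr 8,611,724.6109…
After kr 1,851,700.00 payment: kr 8,611,724.6109… − kr 1,851,700.00 = kr 6,760,024.6109…
Balance at month 8: kr 6,760,024.6109… × (1 + 0.0115)^6 = kr 7,240,083.9126…
Penalty: 8 × 0.5% × kr 8,417,020.00 = kr 336,680.80
Final settlement = outstanding balance + penalty = kr 7,240,083.9126… + kr 336,680.80 = kr 7,576,764.71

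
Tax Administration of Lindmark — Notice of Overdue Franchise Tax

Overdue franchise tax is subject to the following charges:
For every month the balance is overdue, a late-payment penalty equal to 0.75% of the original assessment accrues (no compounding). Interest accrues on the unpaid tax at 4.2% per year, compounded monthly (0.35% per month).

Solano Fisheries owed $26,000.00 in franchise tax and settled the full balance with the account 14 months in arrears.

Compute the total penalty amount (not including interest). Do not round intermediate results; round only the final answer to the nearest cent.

$2,730.00

Late-payment penalty: 14 × 0.75% × $26,000.00 = $2,730.00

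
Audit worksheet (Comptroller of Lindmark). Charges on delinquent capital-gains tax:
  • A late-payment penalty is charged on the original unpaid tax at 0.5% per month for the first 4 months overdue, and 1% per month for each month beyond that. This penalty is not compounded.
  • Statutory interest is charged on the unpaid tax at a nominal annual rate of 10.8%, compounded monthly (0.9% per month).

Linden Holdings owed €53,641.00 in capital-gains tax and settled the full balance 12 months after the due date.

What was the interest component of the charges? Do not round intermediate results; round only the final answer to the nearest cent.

Interest: €53,641.00 × ((1 + 0.009)^12 − 1) = €53,641.00 × 0.1135097… = €6,088.7725…

€6,088.77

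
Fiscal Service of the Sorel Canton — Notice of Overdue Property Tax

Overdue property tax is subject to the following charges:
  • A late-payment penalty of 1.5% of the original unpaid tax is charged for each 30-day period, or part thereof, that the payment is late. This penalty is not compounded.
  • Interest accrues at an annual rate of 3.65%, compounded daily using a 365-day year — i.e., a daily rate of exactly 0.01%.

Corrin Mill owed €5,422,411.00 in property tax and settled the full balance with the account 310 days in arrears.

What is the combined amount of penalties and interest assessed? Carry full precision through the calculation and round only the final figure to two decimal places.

€1,065,416.49

Penalty periods: ⌈310/30⌉ = 11; penalty = 11 × 1.5% × €5,422,411.00 = €894,697.82…
Interest: €5,422,411.00 × ((1 + 0.0001)^310 − 1) = €5,422,411.00 × 0.03148391… = €170,718.6738…
Penalties + interest = €894,697.8150 + €170,718.6738… = €1,065,416.49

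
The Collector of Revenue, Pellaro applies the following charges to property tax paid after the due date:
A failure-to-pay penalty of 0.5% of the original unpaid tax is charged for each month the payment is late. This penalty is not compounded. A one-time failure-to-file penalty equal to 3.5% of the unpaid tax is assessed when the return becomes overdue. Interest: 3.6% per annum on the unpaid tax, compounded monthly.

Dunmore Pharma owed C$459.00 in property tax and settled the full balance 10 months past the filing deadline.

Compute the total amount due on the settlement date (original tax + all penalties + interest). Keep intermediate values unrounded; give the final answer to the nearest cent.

C$511.97

Failure-to-file penalty: 3.5% × C$459.00 = C$16.07…
Failure-to-pay penalty: 10 × 0.5% × C$459.00 = C$22.95
Interest (3.6%/yr ÷ 12 = 0.3%/month): C$459.00 × ((1 + 0.003)^10 − 1) = C$13.9574…
Total = C$459.00 + C$39.0150 + C$13.9574… = C$511.97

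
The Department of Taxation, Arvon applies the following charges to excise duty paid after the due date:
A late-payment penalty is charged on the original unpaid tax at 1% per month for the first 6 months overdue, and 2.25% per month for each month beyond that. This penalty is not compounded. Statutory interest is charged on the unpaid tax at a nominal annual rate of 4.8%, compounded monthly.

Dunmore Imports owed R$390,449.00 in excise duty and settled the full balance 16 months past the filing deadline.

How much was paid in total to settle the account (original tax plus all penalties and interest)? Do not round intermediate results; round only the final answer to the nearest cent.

R$527,479.54

Penalty, months 1–6: 6 × 1% × R$390,449.00 = R$23,426.94
Penalty, months 7–16: 10 × 2.25% × R$390,449.00 = R$87,851.03…
Interest (4.8%/yr ÷ 12 = 0.4%/month): R$390,449.00 × ((1 + 0.004)^16 − 1) = R$25,752.5754…
Total = R$390,449.00 + R$111,277.9650 + R$25,752.5754… = R$527,479.54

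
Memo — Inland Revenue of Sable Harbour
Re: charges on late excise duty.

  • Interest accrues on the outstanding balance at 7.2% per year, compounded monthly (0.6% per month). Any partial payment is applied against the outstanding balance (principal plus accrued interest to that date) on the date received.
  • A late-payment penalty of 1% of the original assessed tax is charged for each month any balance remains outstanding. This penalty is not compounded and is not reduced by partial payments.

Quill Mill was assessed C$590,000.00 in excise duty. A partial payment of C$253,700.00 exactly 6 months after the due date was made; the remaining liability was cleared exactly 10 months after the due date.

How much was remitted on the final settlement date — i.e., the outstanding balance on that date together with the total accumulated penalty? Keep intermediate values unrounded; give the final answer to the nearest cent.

C$425,527.44

Balance at month 6: C$590,000.0000 × (1 + 0.006)^6 = C$611,561.1603…
After C$253,700.00 payment: C$611,561.1603… − C$253,700.00 = C$357,861.1603…
Balance at month 10: C$357,861.1603… × (1 + 0.006)^4 = C$366,527.4358…
Penalty: 10 × 1% × C$590,000.00 = C$59,000.00
Final settlement = outstanding balance + penalty = C$366,527.4358… + C$59,000.00 = C$425,527.44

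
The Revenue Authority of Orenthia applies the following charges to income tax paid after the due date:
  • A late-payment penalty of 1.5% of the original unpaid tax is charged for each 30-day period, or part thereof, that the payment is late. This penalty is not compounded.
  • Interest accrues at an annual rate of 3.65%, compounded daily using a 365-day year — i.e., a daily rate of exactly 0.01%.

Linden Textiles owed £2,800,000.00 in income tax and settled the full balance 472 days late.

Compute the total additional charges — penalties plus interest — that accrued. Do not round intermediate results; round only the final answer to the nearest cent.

£807,321.71

Penalty periods: ⌈472/30⌉ = 16; penalty = 16 × 1.5% × £2,800,000.00 = £672,000.00
Interest: £2,800,000.00 × ((1 + 0.0001)^472 − 1) = £2,800,000.00 × 0.04832918… = £135,321.7055…
Penalties + interest = £672,000.0000 + £135,321.7055… = £807,321.71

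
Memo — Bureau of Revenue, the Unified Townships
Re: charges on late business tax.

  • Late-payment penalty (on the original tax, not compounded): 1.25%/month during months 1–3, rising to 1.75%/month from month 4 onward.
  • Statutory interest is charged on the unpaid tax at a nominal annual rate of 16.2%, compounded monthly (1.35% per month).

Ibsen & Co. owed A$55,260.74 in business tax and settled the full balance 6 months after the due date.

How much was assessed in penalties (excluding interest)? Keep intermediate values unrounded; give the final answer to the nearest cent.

Penalty, months 1–3: 3 × 1.25% × A$55,260.74 = A$2,072.28…
Penalty, months 4–6: 3 × 1.75% × A$55,260.74 = A$2,901.19…
Total penalty = A$2,072.28… + A$2,901.19… = A$4,973.47

A$4,973.47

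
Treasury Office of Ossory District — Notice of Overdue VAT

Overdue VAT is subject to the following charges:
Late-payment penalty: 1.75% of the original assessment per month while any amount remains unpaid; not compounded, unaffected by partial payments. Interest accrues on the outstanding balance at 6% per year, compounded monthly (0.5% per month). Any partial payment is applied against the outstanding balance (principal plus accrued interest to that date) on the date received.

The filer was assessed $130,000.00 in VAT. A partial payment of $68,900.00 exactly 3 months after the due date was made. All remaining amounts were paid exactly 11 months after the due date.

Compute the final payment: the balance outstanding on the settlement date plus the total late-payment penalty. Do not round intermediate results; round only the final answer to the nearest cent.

Balance at month 3: $130,000.0000 × (1 + 0.005)^3 = $131,959.7663…
After $68,900.00 payment: $131,959.7663… − $68,900.00 = $63,059.7663…
Balance at month 11: $63,059.7663… × (1 + 0.005)^8 = $65,626.7429…
Penalty: 11 × 1.75% × $130,000.00 = $25,025.00
Final settlement = outstanding balance + penalty = $65,626.7429… + $25,025.00 = $90,651.74

$90,651.74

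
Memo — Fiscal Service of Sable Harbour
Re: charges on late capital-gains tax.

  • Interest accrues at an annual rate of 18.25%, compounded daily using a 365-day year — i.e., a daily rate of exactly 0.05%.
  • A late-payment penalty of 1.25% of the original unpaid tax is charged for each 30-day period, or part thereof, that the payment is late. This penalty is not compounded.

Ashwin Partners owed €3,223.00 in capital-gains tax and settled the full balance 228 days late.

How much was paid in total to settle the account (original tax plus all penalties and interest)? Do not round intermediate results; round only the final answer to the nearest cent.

€3,934.38

Penalty periods: ⌈228/30⌉ = 8; penalty = 8 × 1.25% × €3,223.00 = €322.30
Interest: €3,223.00 × ((1 + 0.0005)^228 − 1) = €3,223.00 × 0.12072019… = €389.0812…
Total = €3,223.00 + €322.3000 + €389.0812… = €3,934.38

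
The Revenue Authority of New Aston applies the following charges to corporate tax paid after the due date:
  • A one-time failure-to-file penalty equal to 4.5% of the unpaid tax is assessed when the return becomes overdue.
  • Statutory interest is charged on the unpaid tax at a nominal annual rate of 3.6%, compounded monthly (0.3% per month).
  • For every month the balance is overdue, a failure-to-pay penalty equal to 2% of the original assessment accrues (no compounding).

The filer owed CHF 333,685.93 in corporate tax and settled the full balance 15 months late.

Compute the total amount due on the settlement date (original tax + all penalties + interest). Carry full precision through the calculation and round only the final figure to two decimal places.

CHF 464,142.91

Failure-to-file penalty: 4.5% × CHF 333,685.93 = CHF 15,015.87…
Failure-to-pay penalty: 15 × 2% × CHF 333,685.93 = CHF 100,105.78…
Interest: CHF 333,685.93 × ((1 + 0.003)^15 − 1) = CHF 333,685.93 × 0.0459574… = CHF 15,335.3365…
Total = CHF 333,685.93 + CHF 115,121.6459… + CHF 15,335.3365… = CHF 464,142.91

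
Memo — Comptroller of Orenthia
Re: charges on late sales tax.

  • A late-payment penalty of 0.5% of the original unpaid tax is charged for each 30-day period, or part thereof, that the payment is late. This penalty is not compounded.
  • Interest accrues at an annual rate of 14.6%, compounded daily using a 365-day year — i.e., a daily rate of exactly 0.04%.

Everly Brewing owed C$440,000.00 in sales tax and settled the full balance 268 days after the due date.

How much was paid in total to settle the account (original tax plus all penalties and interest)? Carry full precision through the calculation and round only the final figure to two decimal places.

C$509,578.52

Penalty periods: ⌈268/30⌉ = 9; penalty = 9 × 0.5% × C$440,000.00 = C$19,800.00
Interest: C$440,000.00 × ((1 + 0.0004)^268 − 1) = C$440,000.00 × 0.11313300… = C$49,778.5218…
Total = C$440,000.00 + C$19,800.0000 + C$49,778.5218… = C$509,578.52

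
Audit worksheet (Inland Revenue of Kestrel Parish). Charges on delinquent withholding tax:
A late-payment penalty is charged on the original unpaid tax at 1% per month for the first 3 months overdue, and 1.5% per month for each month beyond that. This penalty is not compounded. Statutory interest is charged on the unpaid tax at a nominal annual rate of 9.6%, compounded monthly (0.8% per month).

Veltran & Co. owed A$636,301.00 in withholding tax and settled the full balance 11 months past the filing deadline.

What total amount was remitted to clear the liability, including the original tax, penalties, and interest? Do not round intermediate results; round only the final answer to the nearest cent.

Penalty, months 1–3: 3 × 1% × A$636,301.00 = A$19,089.03
Penalty, months 4–11: 8 × 1.5% × A$636,301.00 = A$76,356.12
Interest: A$636,301.00 × ((1 + 0.008)^11 − 1) = A$636,301.00 × 0.0916058… = A$58,288.8920…
Total = A$636,301.00 + A$95,445.1500 + A$58,288.8920… = A$790,035.04

A$790,035.04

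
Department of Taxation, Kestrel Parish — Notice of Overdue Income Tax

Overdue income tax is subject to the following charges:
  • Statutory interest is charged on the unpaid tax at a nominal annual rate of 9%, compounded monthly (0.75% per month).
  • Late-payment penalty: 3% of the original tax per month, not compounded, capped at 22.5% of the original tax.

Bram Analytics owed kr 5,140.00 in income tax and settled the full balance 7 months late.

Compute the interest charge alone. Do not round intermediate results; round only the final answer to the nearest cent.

Interest: kr 5,140.00 × ((1 + 0.0075)^7 − 1) = kr 5,140.00 × 0.0536961… = kr 275.9981…

kr 276.00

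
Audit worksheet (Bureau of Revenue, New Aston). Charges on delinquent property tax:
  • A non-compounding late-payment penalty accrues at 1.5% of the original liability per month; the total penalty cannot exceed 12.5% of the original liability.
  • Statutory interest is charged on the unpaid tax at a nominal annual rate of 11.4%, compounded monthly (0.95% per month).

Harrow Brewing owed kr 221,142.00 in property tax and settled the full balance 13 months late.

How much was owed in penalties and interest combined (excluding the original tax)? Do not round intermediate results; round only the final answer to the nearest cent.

kr 56,566.05

Penalty (uncapped): 13 × 1.5% × kr 221,142.00 = kr 43,122.69; cap = 12.5% × kr 221,142.00 = kr 27,642.75 → penalty = kr 27,642.75
Interest: kr 221,142.00 × ((1 + 0.0095)^13 − 1) = kr 221,142.00 × 0.1307906… = kr 28,923.3023…
Penalties + interest = kr 27,642.7500 + kr 28,923.3023… = kr 56,566.05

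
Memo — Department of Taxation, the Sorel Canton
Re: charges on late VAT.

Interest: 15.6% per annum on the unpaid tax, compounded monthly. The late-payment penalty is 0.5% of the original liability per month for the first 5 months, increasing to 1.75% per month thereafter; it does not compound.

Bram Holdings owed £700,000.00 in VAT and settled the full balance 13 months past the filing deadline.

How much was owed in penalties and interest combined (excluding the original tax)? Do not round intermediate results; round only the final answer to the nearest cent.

Penalty, months 1–5: 5 × 0.5% × £700,000.00 = £17,500.00
Penalty, months 6–13: 8 × 1.75% × £700,000.00 = £98,000.00
Interest (15.6%/yr ÷ 12 = 1.3%/month): £700,000.00 × ((1 + 0.013)^13 − 1) = £127,981.8746…
Penalties + interest = £115,500.0000 + £127,981.8746… = £243,481.87

£243,481.87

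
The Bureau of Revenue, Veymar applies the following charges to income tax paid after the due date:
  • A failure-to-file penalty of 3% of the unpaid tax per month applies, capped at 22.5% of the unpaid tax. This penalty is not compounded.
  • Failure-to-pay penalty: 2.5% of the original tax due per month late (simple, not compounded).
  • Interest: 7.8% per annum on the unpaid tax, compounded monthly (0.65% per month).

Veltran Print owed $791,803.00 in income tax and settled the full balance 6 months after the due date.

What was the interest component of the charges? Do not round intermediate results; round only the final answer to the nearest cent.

$31,386.49

Interest: $791,803.00 × ((1 + 0.0065)^6 − 1) = $791,803.00 × 0.0396393… = $31,386.4924…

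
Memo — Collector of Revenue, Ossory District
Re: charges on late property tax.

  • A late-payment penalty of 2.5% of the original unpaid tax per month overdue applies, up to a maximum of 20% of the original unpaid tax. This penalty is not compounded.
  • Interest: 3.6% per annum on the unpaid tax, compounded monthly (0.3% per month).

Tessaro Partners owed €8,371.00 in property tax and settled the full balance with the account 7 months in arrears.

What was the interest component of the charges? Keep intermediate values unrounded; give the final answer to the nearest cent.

€177.38

Interest: €8,371.00 × ((1 + 0.003)^7 − 1) = €8,371.00 × 0.0211899… = €177.3811…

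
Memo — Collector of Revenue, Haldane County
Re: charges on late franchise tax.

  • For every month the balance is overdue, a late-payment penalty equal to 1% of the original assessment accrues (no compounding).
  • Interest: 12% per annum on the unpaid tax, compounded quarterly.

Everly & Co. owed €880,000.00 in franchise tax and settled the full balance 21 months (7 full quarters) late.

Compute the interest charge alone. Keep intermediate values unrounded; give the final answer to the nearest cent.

€202,289.00

Interest (12%/yr ÷ 4 = 3%/quarter): €880,000.00 × ((1 + 0.03)^7 − 1) = €202,289.0016…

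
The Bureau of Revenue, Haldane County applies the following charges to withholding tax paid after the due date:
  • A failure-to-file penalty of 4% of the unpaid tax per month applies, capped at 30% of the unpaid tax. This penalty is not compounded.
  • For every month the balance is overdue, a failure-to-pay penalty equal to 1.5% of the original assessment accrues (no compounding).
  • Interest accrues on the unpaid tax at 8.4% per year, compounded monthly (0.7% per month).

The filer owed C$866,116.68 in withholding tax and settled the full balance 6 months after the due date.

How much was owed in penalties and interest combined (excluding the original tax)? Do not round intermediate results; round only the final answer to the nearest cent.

Failure-to-file: 6 × 4% × C$866,116.68 = C$207,868.00… (under the 30% cap)
Failure-to-pay penalty: 6 × 1.5% × C$866,116.68 = C$77,950.50…
Interest: C$866,116.68 × ((1 + 0.007)^6 − 1) = C$866,116.68 × 0.0427419… = C$37,019.4692…
Penalties + interest = C$285,818.5044 + C$37,019.4692… = C$322,837.97

C$322,837.97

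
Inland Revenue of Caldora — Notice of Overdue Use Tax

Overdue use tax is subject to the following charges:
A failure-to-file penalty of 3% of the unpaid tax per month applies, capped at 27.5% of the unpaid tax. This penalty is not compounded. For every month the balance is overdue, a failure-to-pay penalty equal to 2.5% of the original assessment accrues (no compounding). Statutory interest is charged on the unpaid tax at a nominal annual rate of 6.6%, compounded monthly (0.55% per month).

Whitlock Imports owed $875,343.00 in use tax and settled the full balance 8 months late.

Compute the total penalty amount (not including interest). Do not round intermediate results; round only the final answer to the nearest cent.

Failure-to-file: 8 × 3% × $875,343.00 = $210,082.32 (under the 27.5% cap)
Failure-to-pay penalty: 8 × 2.5% × $875,343.00 = $175,068.60
Total penalty = $210,082.32 + $175,068.60 = $385,150.92

$385,150.92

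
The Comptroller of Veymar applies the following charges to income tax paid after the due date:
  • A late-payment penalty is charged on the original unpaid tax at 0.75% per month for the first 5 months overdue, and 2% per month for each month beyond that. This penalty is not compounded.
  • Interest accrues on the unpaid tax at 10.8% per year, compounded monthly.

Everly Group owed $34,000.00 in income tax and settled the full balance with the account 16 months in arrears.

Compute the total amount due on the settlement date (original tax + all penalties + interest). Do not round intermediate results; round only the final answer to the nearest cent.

Penalty, months 1–5: 5 × 0.75% × $34,000.00 = $1,275.00
Penalty, months 6–16: 11 × 2% × $34,000.00 = $7,480.00
Interest (10.8%/yr ÷ 12 = 0.9%/month): $34,000.00 × ((1 + 0.009)^16 − 1) = $5,240.7751…
Total = $34,000.00 + $8,755.0000 + $5,240.7751… = $47,995.78

$47,995.78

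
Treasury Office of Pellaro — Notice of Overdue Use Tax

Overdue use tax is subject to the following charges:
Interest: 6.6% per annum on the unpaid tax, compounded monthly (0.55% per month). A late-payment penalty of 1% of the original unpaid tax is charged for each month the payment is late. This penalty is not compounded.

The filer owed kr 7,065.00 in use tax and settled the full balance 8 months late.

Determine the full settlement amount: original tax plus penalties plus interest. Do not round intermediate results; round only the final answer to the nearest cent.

kr 7,947.11

Late-payment penalty: 8 × 1% × kr 7,065.00 = kr 565.20
Interest: kr 7,065.00 × ((1 + 0.0055)^8 − 1) = kr 7,065.00 × 0.0448564… = kr 316.9103…
Total = kr 7,065.00 + kr 565.2000 + kr 316.9103… = kr 7,947.11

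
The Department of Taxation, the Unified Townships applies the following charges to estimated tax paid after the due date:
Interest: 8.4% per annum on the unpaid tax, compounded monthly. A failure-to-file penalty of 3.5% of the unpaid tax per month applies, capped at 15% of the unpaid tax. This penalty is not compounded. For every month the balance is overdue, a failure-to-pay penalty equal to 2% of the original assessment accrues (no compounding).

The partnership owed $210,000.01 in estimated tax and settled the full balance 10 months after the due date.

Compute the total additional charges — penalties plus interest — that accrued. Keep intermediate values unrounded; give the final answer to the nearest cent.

Failure-to-file: 10 × 3.5% × $210,000.01 = $73,500.00…, capped at 15% × $210,000.01 = $31,500.00…
Failure-to-pay penalty = 2% × $210,000.01 × 10 mo = $42,000.00…
Interest (8.4%/yr ÷ 12 = 0.7%/month): $210,000.01 × ((1 + 0.007)^10 − 1) = $15,171.8011…
Penalties + interest = $73,500.0035 + $15,171.8011… = $88,671.80

$88,671.80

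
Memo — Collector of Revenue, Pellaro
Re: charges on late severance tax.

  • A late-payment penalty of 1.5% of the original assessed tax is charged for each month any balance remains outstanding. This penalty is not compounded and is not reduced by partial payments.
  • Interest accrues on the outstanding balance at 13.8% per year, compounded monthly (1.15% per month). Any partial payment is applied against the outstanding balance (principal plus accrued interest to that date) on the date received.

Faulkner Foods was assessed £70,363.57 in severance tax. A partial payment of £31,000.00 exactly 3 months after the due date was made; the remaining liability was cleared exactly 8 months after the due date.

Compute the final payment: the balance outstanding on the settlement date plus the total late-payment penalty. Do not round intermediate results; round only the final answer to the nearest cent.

£52,723.31

Balance at month 3: £70,363.5700 × (1 + 0.0115)^3 = £72,819.1369…
After £31,000.00 payment: £72,819.1369… − £31,000.00 = £41,819.1369…
Balance at month 8: £41,819.1369… × (1 + 0.0115)^5 = £44,279.6828…
Penalty: 8 × 1.5% × £70,363.57 = £8,443.63…
Final settlement = outstanding balance + penalty = £44,279.6828… + £8,443.63… = £52,723.31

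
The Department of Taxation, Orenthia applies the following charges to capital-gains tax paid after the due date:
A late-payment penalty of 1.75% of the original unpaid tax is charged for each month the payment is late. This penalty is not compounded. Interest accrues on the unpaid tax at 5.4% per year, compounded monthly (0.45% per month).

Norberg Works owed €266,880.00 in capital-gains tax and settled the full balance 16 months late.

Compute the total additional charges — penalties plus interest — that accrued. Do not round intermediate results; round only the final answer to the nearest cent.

Late-payment penalty = 1.75% × €266,880.00 × 16 mo = €74,726.40
Interest: €266,880.00 × ((1 + 0.0045)^16 − 1) = €266,880.00 × 0.0744818… = €19,877.6986…
Penalties + interest = €74,726.4000 + €19,877.6986… = €94,604.10

€94,604.10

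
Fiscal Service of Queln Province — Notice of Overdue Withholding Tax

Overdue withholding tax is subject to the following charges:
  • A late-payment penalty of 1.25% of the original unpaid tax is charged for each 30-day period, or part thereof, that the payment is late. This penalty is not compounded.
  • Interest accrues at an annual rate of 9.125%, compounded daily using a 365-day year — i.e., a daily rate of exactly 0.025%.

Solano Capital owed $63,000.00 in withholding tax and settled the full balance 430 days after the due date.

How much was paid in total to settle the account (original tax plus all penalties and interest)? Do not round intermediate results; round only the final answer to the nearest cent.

Penalty periods: ⌈430/30⌉ = 15; penalty = 15 × 1.25% × $63,000.00 = $11,812.50
Interest: $63,000.00 × ((1 + 0.00025)^430 − 1) = $63,000.00 × 0.11347590… = $7,148.9818…
Total = $63,000.00 + $11,812.5000 + $7,148.9818… = $81,961.48

$81,961.48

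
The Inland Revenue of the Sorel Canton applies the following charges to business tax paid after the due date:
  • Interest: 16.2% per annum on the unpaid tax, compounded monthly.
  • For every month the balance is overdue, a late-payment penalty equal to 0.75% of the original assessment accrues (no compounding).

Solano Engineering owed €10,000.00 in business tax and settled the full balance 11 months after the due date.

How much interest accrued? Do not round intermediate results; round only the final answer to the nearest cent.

€1,589.41

Interest (16.2%/yr ÷ 12 = 1.35%/month): €10,000.00 × ((1 + 0.0135)^11 − 1) = €1,589.4088…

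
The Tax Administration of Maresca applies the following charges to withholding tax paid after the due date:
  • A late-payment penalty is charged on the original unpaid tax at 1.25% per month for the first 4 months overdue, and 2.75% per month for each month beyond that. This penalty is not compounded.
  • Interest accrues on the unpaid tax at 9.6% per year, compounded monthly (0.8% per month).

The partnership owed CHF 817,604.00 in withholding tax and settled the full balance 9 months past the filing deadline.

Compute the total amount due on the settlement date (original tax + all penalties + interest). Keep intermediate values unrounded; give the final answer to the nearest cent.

Penalty, months 1–4: 4 × 1.25% × CHF 817,604.00 = CHF 40,880.20
Penalty, months 5–9: 5 × 2.75% × CHF 817,604.00 = CHF 112,420.55
Interest: CHF 817,604.00 × ((1 + 0.008)^9 − 1) = CHF 817,604.00 × 0.0743475… = CHF 60,786.8365…
Total = CHF 817,604.00 + CHF 153,300.7500 + CHF 60,786.8365… = CHF 1,031,691.59

CHF 1,031,691.59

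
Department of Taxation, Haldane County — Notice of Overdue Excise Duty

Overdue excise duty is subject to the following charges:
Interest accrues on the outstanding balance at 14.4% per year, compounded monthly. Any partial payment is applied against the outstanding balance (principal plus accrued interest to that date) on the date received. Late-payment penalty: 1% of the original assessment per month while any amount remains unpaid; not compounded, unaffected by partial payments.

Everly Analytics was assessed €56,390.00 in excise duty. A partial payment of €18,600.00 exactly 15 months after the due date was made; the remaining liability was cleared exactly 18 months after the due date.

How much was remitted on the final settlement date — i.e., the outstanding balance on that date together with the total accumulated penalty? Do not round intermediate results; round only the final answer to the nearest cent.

€60,768.37

Monthly rate = 14.4% ÷ 12 = 1.2%
Balance at month 15: €56,390.0000 × (1 + 0.012)^15 = €67,438.7920…
After €18,600.00 payment: €67,438.7920… − €18,600.00 = €48,838.7920…
Balance at month 18: €48,838.7920… × (1 + 0.012)^3 = €50,618.1712…
Penalty: 18 × 1% × €56,390.00 = €10,150.20
Final settlement = outstanding balance + penalty = €50,618.1712… + €10,150.20 = €60,768.37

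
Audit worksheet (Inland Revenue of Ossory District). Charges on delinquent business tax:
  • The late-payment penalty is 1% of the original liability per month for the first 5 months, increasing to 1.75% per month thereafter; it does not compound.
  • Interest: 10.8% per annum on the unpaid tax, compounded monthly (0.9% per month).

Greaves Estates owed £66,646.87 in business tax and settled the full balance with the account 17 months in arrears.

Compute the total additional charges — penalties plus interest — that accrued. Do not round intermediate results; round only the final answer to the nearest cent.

Penalty, months 1–5: 5 × 1% × £66,646.87 = £3,332.34…
Penalty, months 6–17: 12 × 1.75% × £66,646.87 = £13,995.84…
Interest: £66,646.87 × ((1 + 0.009)^17 − 1) = £66,646.87 × 0.1645277… = £10,965.2567…
Penalties + interest = £17,328.1862 + £10,965.2567… = £28,293.44

£28,293.44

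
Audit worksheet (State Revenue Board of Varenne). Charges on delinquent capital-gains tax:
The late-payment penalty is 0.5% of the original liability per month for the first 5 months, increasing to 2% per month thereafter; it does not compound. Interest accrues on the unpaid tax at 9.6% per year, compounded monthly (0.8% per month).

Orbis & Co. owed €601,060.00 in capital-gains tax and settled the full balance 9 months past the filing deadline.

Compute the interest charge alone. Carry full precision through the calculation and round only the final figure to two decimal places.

Interest: €601,060.00 × ((1 + 0.008)^9 − 1) = €601,060.00 × 0.0743475… = €44,687.3253…

€44,687.33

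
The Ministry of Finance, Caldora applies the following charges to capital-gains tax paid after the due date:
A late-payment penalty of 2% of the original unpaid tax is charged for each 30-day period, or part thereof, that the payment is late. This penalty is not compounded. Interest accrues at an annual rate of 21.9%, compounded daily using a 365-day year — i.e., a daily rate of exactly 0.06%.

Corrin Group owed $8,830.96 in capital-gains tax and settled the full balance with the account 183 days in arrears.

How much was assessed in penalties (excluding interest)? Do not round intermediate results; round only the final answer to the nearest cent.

$1,236.33

Penalty periods: ⌈183/30⌉ = 7; penalty = 7 × 2% × $8,830.96 = $1,236.33…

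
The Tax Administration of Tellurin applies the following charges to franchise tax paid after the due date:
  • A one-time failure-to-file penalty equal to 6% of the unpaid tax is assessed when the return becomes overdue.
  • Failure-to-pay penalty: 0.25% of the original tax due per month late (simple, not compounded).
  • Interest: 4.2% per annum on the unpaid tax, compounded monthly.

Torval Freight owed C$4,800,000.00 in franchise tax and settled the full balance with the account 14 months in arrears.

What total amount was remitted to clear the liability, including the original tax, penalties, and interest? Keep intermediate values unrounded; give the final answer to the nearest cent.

C$5,496,626.44

Failure-to-file penalty: 6% × C$4,800,000.00 = C$288,000.00
Failure-to-pay penalty: 14 × 0.25% × C$4,800,000.00 = C$168,000.00
Interest (4.2%/yr ÷ 12 = 0.35%/month): C$4,800,000.00 × ((1 + 0.0035)^14 − 1) = C$240,626.4373…
Total = C$4,800,000.00 + C$456,000.0000 + C$240,626.4373… = C$5,496,626.44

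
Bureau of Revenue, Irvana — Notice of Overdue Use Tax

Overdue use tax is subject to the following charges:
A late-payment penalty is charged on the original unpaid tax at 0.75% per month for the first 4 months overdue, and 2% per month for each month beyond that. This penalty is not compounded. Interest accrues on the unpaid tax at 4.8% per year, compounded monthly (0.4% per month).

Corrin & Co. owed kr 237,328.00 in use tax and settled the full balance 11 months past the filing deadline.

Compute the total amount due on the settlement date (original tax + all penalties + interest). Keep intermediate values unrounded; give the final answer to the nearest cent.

Penalty, months 1–4: 4 × 0.75% × kr 237,328.00 = kr 7,119.84
Penalty, months 5–11: 7 × 2% × kr 237,328.00 = kr 33,225.92
Interest: kr 237,328.00 × ((1 + 0.004)^11 − 1) = kr 237,328.00 × 0.0448906… = kr 10,653.8070…
Total = kr 237,328.00 + kr 40,345.7600 + kr 10,653.8070… = kr 288,327.57

kr 288,327.57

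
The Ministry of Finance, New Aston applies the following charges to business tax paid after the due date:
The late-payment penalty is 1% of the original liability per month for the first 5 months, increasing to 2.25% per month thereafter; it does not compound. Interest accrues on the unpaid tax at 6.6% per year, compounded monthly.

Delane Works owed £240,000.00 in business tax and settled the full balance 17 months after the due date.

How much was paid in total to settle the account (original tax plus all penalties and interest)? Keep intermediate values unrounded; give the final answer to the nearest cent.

Penalty, months 1–5: 5 × 1% × £240,000.00 = £12,000.00
Penalty, months 6–17: 12 × 2.25% × £240,000.00 = £64,800.00
Interest (6.6%/yr ÷ 12 = 0.55%/month): £240,000.00 × ((1 + 0.0055)^17 − 1) = £23,455.0426…
Total = £240,000.00 + £76,800.0000 + £23,455.0426… = £340,255.04

£340,255.04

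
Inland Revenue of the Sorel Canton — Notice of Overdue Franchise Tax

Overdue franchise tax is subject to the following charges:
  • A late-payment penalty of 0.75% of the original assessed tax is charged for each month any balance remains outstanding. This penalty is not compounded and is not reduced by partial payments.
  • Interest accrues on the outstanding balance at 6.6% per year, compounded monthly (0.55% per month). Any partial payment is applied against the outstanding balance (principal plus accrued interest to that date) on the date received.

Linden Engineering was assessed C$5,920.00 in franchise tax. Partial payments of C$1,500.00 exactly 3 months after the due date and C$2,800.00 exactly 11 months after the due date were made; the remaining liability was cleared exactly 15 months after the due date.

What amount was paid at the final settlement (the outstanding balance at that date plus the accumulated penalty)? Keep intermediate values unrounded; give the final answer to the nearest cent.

C$2,629.50

Balance at month 3: C$5,920.0000 × (1 + 0.0055)^3 = C$6,018.2182…
After C$1,500.00 payment: C$6,018.2182… − C$1,500.00 = C$4,518.2182…
Balance at month 11: C$4,518.2182… × (1 + 0.0055)^8 = C$4,720.8891…
After C$2,800.00 payment: C$4,720.8891… − C$2,800.00 = C$1,920.8891…
Balance at month 15: C$1,920.8891… × (1 + 0.0055)^4 = C$1,963.4986…
Penalty: 15 × 0.75% × C$5,920.00 = C$666.00
Final settlement = outstanding balance + penalty = C$1,963.4986… + C$666.00 = C$2,629.50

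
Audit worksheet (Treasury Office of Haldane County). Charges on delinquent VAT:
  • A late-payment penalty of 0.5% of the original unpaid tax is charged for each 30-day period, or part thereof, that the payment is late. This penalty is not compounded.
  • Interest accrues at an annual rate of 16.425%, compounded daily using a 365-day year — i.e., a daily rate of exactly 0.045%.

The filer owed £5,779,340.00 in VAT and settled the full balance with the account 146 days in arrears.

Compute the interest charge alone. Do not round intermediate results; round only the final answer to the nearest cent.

Interest: £5,779,340.00 × ((1 + 0.00045)^146 − 1) = £5,779,340.00 × 0.06789052… = £392,362.3733…

£392,362.37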